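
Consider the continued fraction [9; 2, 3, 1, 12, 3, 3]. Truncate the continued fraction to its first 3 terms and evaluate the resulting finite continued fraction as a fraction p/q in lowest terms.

66/7

Work from the innermost term outward:
Start with 3.
2 + 1/(3/1) = 2 + 1/3 = 7/3
9 + 1/(7/3) = 9 + 3/7 = 66/7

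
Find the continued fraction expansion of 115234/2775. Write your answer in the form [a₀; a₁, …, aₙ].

[41; 1, 1, 9, 4, 1, 13, 2]

Repeatedly divide and take the remainder:
115234 ÷ 2775 → quotient 41, remainder 1459
2775 ÷ 1459 → quotient 1, remainder 1316
1459 ÷ 1316 → quotient 1, remainder 143
1316 ÷ 143 → quotient 9, remainder 29
143 ÷ 29 → quotient 4, remainder 27
29 ÷ 27 → quotient 1, remainder 2
27 ÷ 2 → quotient 13, remainder 1
2 ÷ 1 → quotient 2, remainder 0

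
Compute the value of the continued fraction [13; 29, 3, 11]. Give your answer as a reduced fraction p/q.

12995/997

a_0 = 13: 13/1
a_1 = 29: 378/29
a_2 = 3: 1147/88
a_3 = 11: 12995/997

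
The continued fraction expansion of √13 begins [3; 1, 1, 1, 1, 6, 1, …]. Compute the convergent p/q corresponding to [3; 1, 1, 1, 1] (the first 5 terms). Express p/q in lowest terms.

18/5

Compute successive convergents:
a_0 = 3: 3/1
a_1 = 1: 4/1
a_2 = 1: 7/2
a_3 = 1: 11/3
a_4 = 1: 18/5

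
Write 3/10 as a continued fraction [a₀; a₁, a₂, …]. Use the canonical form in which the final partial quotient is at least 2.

[0; 3, 3]

3 = 0·10 + 3, so a_0 = 0
10 = 3·3 + 1, so a_1 = 3
3 = 3·1 + 0, so a_2 = 3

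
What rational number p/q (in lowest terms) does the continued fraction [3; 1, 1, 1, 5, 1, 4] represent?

354/97

Start with 4.
1 + 1/(4/1) = 1 + 1/4 = 5/4
5 + 1/(5/4) = 5 + 4/5 = 29/5
1 + 1/(29/5) = 1 + 5/29 = 34/29
1 + 1/(34/29) = 1 + 29/34 = 63/34
1 + 1/(63/34) = 1 + 34/63 = 97/63
3 + 1/(97/63) = 3 + 63/97 = 354/97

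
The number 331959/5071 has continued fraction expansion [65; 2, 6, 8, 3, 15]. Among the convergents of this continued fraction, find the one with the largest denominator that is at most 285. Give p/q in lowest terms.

6939/106

List convergents until the denominator exceeds the bound:
a_0 = 65: 65/1  (≤ bound)
a_1 = 2: 131/2  (≤ bound)
a_2 = 6: 851/13  (≤ bound)
a_3 = 8: 6939/106  (≤ bound)
a_4 = 3: 21668/331  (> 285, stop)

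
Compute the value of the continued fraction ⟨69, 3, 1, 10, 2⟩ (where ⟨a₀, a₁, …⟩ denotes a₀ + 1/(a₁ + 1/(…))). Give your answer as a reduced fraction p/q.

Compute successive convergents:
a_0 = 69: 69/1
a_1 = 3: 208/3
a_2 = 1: 277/4
a_3 = 10: 2978/43
a_4 = 2: 6233/90

6233/90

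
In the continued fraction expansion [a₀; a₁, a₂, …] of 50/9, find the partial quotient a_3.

4

⌊50/9⌋ = 5, remainder 5
⌊9/5⌋ = 1, remainder 4
⌊5/4⌋ = 1, remainder 1
⌊4/1⌋ = 4, remainder 0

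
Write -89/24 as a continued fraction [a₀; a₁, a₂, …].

-89 = -4·24 + 7, so a_0 = -4
24 = 3·7 + 3, so a_1 = 3
7 = 2·3 + 1, so a_2 = 2
3 = 3·1 + 0, so a_3 = 3

[-4; 3, 2, 3]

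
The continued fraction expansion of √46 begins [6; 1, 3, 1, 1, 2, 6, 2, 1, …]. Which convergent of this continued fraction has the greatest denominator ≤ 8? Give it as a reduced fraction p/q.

34/5

a_0 = 6: 6/1  (≤ bound)
a_1 = 1: 7/1  (≤ bound)
a_2 = 3: 27/4  (≤ bound)
a_3 = 1: 34/5  (≤ bound)
a_4 = 1: 61/9  (> 8, stop)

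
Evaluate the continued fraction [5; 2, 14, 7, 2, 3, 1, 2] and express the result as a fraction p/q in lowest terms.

29849/5444

Starting at the tail and folding back:
Start with 2.
1 + 1/(2/1) = 1 + 1/2 = 3/2
3 + 1/(3/2) = 3 + 2/3 = 11/3
2 + 1/(11/3) = 2 + 3/11 = 25/11
7 + 1/(25/11) = 7 + 11/25 = 186/25
14 + 1/(186/25) = 14 + 25/186 = 2629/186
2 + 1/(2629/186) = 2 + 186/2629 = 5444/2629
5 + 1/(5444/2629) = 5 + 2629/5444 = 29849/5444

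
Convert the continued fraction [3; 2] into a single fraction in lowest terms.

7/2

Work from the innermost term outward:
Start with 2.
3 + 1/(2/1) = 3 + 1/2 = 7/2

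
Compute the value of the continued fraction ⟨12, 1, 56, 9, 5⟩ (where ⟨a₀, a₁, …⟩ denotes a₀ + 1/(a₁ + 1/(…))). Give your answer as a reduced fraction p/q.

Work from the innermost term outward:
Start with 5.
9 + 1/(5/1) = 9 + 1/5 = 46/5
56 + 1/(46/5) = 56 + 5/46 = 2581/46
1 + 1/(2581/46) = 1 + 46/2581 = 2627/2581
12 + 1/(2627/2581) = 12 + 2581/2627 = 34105/2627

34105/2627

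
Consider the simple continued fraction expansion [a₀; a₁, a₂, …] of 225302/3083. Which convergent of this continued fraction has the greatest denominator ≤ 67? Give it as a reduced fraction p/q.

a_0 = 73: 73/1  (≤ bound)
a_1 = 12: 877/12  (≤ bound)
a_2 = 1: 950/13  (≤ bound)
a_3 = 2: 2777/38  (≤ bound)
a_4 = 5: 14835/203  (> 67, stop)

2777/38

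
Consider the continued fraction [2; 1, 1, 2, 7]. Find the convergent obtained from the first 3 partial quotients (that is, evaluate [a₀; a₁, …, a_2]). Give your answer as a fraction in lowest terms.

5/2

Use the convergent recurrence hₖ = aₖ·hₖ₋₁ + hₖ₋₂ (and likewise for the denominators kₖ):
a_0 = 2: 2/1
a_1 = 1: 3/1
a_2 = 1: 5/2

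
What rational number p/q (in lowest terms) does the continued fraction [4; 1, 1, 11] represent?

104/23

Start with 11.
1 + 1/(11/1) = 1 + 1/11 = 12/11
1 + 1/(12/11) = 1 + 11/12 = 23/12
4 + 1/(23/12) = 4 + 12/23 = 104/23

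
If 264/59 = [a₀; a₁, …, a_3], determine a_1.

⌊264/59⌋ = 4, remainder 28
⌊59/28⌋ = 2, remainder 3

2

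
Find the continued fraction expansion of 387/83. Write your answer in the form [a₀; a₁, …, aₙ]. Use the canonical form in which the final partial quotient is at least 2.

⌊387/83⌋ = 4, remainder 55
⌊83/55⌋ = 1, remainder 28
⌊55/28⌋ = 1, remainder 27
⌊28/27⌋ = 1, remainder 1
⌊27/1⌋ = 27, remainder 0

[4; 1, 1, 1, 27]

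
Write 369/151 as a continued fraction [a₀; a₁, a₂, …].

Repeatedly divide and take the remainder:
⌊369/151⌋ = 2, remainder 67
⌊151/67⌋ = 2, remainder 17
⌊67/17⌋ = 3, remainder 16
⌊17/16⌋ = 1, remainder 1
⌊16/1⌋ = 16, remainder 0

[2; 2, 3, 1, 16]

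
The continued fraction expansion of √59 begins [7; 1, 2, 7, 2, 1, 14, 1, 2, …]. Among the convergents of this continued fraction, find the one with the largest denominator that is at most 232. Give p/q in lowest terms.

530/69

a_0 = 7: 7/1  (≤ bound)
a_1 = 1: 8/1  (≤ bound)
a_2 = 2: 23/3  (≤ bound)
a_3 = 7: 169/22  (≤ bound)
a_4 = 2: 361/47  (≤ bound)
a_5 = 1: 530/69  (≤ bound)
a_6 = 14: 7781/1013  (> 232, stop)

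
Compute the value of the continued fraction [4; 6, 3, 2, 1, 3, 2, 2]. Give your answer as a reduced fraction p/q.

Work from the innermost term outward:
Start with 2.
2 + 1/(2/1) = 2 + 1/2 = 5/2
3 + 1/(5/2) = 3 + 2/5 = 17/5
1 + 1/(17/5) = 1 + 5/17 = 22/17
2 + 1/(22/17) = 2 + 17/22 = 61/22
3 + 1/(61/22) = 3 + 22/61 = 205/61
6 + 1/(205/61) = 6 + 61/205 = 1291/205
4 + 1/(1291/205) = 4 + 205/1291 = 5369/1291

5369/1291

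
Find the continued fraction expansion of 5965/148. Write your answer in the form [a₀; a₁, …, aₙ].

5965 ÷ 148 → quotient 40, remainder 45
148 ÷ 45 → quotient 3, remainder 13
45 ÷ 13 → quotient 3, remainder 6
13 ÷ 6 → quotient 2, remainder 1
6 ÷ 1 → quotient 6, remainder 0

[40; 3, 3, 2, 6]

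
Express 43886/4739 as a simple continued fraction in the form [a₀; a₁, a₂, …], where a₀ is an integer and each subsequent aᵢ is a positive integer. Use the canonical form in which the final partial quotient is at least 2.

43886 = 9·4739 + 1235, so a_0 = 9
4739 = 3·1235 + 1034, so a_1 = 3
1235 = 1·1034 + 201, so a_2 = 1
1034 = 5·201 + 29, so a_3 = 5
201 = 6·29 + 27, so a_4 = 6
29 = 1·27 + 2, so a_5 = 1
27 = 13·2 + 1, so a_6 = 13
2 = 2·1 + 0, so a_7 = 2

[9; 3, 1, 5, 6, 1, 13, 2]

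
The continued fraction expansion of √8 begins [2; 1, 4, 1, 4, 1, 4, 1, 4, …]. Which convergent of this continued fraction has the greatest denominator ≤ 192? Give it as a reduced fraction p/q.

478/169

a_0 = 2: 2/1  (≤ bound)
a_1 = 1: 3/1  (≤ bound)
a_2 = 4: 14/5  (≤ bound)
a_3 = 1: 17/6  (≤ bound)
a_4 = 4: 82/29  (≤ bound)
a_5 = 1: 99/35  (≤ bound)
a_6 = 4: 478/169  (≤ bound)
a_7 = 1: 577/204  (> 192, stop)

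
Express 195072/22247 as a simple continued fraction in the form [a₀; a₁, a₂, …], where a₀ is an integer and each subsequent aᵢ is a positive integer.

195072 = 8·22247 + 17096, so a_0 = 8
22247 = 1·17096 + 5151, so a_1 = 1
17096 = 3·5151 + 1643, so a_2 = 3
5151 = 3·1643 + 222, so a_3 = 3
1643 = 7·222 + 89, so a_4 = 7
222 = 2·89 + 44, so a_5 = 2
89 = 2·44 + 1, so a_6 = 2
44 = 44·1 + 0, so a_7 = 44

[8; 1, 3, 3, 7, 2, 2, 44]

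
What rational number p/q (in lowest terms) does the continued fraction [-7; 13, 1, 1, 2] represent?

-471/68

Collapse the nested fraction from the inside out:
Start with 2.
1 + 1/(2/1) = 1 + 1/2 = 3/2
1 + 1/(3/2) = 1 + 2/3 = 5/3
13 + 1/(5/3) = 13 + 3/5 = 68/5
-7 + 1/(68/5) = -7 + 5/68 = -471/68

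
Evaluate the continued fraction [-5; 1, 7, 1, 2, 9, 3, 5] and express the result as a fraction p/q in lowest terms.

Start with 5.
3 + 1/(5/1) = 3 + 1/5 = 16/5
9 + 1/(16/5) = 9 + 5/16 = 149/16
2 + 1/(149/16) = 2 + 16/149 = 314/149
1 + 1/(314/149) = 1 + 149/314 = 463/314
7 + 1/(463/314) = 7 + 314/463 = 3555/463
1 + 1/(3555/463) = 1 + 463/3555 = 4018/3555
-5 + 1/(4018/3555) = -5 + 3555/4018 = -16535/4018

-16535/4018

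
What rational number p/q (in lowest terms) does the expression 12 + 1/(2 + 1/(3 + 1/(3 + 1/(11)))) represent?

a_0 = 12: 12/1
a_1 = 2: 25/2
a_2 = 3: 87/7
a_3 = 3: 286/23
a_4 = 11: 3233/260

3233/260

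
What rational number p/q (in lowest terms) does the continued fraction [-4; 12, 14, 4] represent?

-2695/688

Start with 4.
14 + 1/(4/1) = 14 + 1/4 = 57/4
12 + 1/(57/4) = 12 + 4/57 = 688/57
-4 + 1/(688/57) = -4 + 57/688 = -2695/688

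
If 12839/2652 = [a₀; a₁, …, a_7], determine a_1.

1

Run the Euclidean algorithm, recording each quotient:
12839 ÷ 2652 → quotient 4, remainder 2231
2652 ÷ 2231 → quotient 1, remainder 421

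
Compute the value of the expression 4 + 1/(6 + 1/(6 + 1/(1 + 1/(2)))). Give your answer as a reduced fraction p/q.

512/123

Start with 2.
1 + 1/(2/1) = 1 + 1/2 = 3/2
6 + 1/(3/2) = 6 + 2/3 = 20/3
6 + 1/(20/3) = 6 + 3/20 = 123/20
4 + 1/(123/20) = 4 + 20/123 = 512/123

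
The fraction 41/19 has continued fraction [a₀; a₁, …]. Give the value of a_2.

⌊41/19⌋ = 2, remainder 3
⌊19/3⌋ = 6, remainder 1
⌊3/1⌋ = 3, remainder 0

3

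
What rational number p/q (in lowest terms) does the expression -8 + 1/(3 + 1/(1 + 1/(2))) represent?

Compute successive convergents:
a_0 = -8: -8/1
a_1 = 3: -23/3
a_2 = 1: -31/4
a_3 = 2: -85/11

-85/11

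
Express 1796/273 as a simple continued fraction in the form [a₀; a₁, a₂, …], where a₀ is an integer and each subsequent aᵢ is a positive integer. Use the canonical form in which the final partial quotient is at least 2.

[6; 1, 1, 2, 1, 2, 14]

Apply division with remainder until the remainder is 0:
⌊1796/273⌋ = 6, remainder 158
⌊273/158⌋ = 1, remainder 115
⌊158/115⌋ = 1, remainder 43
⌊115/43⌋ = 2, remainder 29
⌊43/29⌋ = 1, remainder 14
⌊29/14⌋ = 2, remainder 1
⌊14/1⌋ = 14, remainder 0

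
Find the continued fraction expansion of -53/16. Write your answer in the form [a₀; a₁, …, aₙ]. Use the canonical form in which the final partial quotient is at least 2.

-53 ÷ 16 → quotient -4, remainder 11
16 ÷ 11 → quotient 1, remainder 5
11 ÷ 5 → quotient 2, remainder 1
5 ÷ 1 → quotient 5, remainder 0

[-4; 1, 2, 5]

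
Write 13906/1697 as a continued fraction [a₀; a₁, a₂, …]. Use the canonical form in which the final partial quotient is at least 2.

[8; 5, 7, 47]

Repeatedly divide and take the remainder:
13906 ÷ 1697 → quotient 8, remainder 330
1697 ÷ 330 → quotient 5, remainder 47
330 ÷ 47 → quotient 7, remainder 1
47 ÷ 1 → quotient 47, remainder 0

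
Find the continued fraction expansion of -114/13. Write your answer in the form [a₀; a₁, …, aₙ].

[-9; 4, 3]

⌊-114/13⌋ = -9, remainder 3
⌊13/3⌋ = 4, remainder 1
⌊3/1⌋ = 3, remainder 0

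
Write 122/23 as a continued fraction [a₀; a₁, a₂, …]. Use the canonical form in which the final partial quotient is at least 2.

[5; 3, 3, 2]

Run the Euclidean algorithm, recording each quotient:
122 ÷ 23 → quotient 5, remainder 7
23 ÷ 7 → quotient 3, remainder 2
7 ÷ 2 → quotient 3, remainder 1
2 ÷ 1 → quotient 2, remainder 0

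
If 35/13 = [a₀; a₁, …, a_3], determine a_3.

⌊35/13⌋ = 2, remainder 9
⌊13/9⌋ = 1, remainder 4
⌊9/4⌋ = 2, remainder 1
⌊4/1⌋ = 4, remainder 0

4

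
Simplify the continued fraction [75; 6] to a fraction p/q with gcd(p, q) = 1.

451/6

Collapse the nested fraction from the inside out:
Start with 6.
75 + 1/(6/1) = 75 + 1/6 = 451/6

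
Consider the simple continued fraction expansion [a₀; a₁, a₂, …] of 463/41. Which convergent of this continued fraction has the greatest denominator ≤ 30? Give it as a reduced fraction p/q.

List convergents until the denominator exceeds the bound:
a_0 = 11: 11/1  (≤ bound)
a_1 = 3: 34/3  (≤ bound)
a_2 = 2: 79/7  (≤ bound)
a_3 = 2: 192/17  (≤ bound)
a_4 = 2: 463/41  (> 30, stop)

192/17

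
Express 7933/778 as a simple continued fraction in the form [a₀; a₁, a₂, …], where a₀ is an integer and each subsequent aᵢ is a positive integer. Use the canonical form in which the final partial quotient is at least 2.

[10; 5, 11, 1, 3, 3]

Repeatedly divide and take the remainder:
⌊7933/778⌋ = 10, remainder 153
⌊778/153⌋ = 5, remainder 13
⌊153/13⌋ = 11, remainder 10
⌊13/10⌋ = 1, remainder 3
⌊10/3⌋ = 3, remainder 1
⌊3/1⌋ = 3, remainder 0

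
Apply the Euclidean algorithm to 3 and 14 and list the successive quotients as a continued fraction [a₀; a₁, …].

[0; 4, 1, 2]

3 ÷ 14 → quotient 0, remainder 3
14 ÷ 3 → quotient 4, remainder 2
3 ÷ 2 → quotient 1, remainder 1
2 ÷ 1 → quotient 2, remainder 0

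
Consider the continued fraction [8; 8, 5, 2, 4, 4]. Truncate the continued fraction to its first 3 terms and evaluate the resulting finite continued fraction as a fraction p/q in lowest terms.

Starting at the tail and folding back:
Start with 5.
8 + 1/(5/1) = 8 + 1/5 = 41/5
8 + 1/(41/5) = 8 + 5/41 = 333/41

333/41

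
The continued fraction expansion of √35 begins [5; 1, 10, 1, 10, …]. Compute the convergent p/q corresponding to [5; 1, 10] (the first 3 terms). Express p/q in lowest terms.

Start with 10.
1 + 1/(10/1) = 1 + 1/10 = 11/10
5 + 1/(11/10) = 5 + 10/11 = 65/11

65/11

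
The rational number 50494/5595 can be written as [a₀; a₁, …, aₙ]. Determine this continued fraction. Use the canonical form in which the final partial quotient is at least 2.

Apply division with remainder until the remainder is 0:
50494 = 9·5595 + 139, so a_0 = 9
5595 = 40·139 + 35, so a_1 = 40
139 = 3·35 + 34, so a_2 = 3
35 = 1·34 + 1, so a_3 = 1
34 = 34·1 + 0, so a_4 = 34

[9; 40, 3, 1, 34]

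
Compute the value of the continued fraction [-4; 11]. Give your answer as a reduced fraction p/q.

a_0 = -4: -4/1
a_1 = 11: -43/11

-43/11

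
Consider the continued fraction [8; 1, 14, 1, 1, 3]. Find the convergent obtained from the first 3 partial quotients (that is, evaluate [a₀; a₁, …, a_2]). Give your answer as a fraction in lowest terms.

Start with 14.
1 + 1/(14/1) = 1 + 1/14 = 15/14
8 + 1/(15/14) = 8 + 14/15 = 134/15

134/15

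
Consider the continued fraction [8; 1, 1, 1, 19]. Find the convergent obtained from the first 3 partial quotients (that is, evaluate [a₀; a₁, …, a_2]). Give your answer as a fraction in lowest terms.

17/2

Collapse the nested fraction from the inside out:
Start with 1.
1 + 1/(1/1) = 1 + 1/1 = 2/1
8 + 1/(2/1) = 8 + 1/2 = 17/2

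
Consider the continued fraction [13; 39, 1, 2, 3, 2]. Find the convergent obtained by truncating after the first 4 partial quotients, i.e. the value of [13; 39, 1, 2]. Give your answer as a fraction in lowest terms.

Collapse the nested fraction from the inside out:
Start with 2.
1 + 1/(2/1) = 1 + 1/2 = 3/2
39 + 1/(3/2) = 39 + 2/3 = 119/3
13 + 1/(119/3) = 13 + 3/119 = 1550/119

1550/119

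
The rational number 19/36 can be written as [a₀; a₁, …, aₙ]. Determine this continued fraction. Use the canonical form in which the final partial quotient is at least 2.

Run the Euclidean algorithm, recording each quotient:
19 = 0·36 + 19, so a_0 = 0
36 = 1·19 + 17, so a_1 = 1
19 = 1·17 + 2, so a_2 = 1
17 = 8·2 + 1, so a_3 = 8
2 = 2·1 + 0, so a_4 = 2

[0; 1, 1, 8, 2]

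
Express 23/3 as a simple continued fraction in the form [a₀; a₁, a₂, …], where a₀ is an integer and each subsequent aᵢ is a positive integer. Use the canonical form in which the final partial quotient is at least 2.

Repeatedly divide and take the remainder:
23 ÷ 3 → quotient 7, remainder 2
3 ÷ 2 → quotient 1, remainder 1
2 ÷ 1 → quotient 2, remainder 0

[7; 1, 2]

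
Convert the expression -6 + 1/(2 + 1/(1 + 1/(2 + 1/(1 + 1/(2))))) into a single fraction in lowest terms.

a_0 = -6: -6/1
a_1 = 2: -11/2
a_2 = 1: -17/3
a_3 = 2: -45/8
a_4 = 1: -62/11
a_5 = 2: -169/30

-169/30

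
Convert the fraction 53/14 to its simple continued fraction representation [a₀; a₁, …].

[3; 1, 3, 1, 2]

Apply division with remainder until the remainder is 0:
53 ÷ 14 → quotient 3, remainder 11
14 ÷ 11 → quotient 1, remainder 3
11 ÷ 3 → quotient 3, remainder 2
3 ÷ 2 → quotient 1, remainder 1
2 ÷ 1 → quotient 2, remainder 0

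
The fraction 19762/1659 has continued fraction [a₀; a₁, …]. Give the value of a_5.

⌊19762/1659⌋ = 11, remainder 1513
⌊1659/1513⌋ = 1, remainder 146
⌊1513/146⌋ = 10, remainder 53
⌊146/53⌋ = 2, remainder 40
⌊53/40⌋ = 1, remainder 13
⌊40/13⌋ = 3, remainder 1

3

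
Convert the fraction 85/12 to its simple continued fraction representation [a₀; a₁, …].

[7; 12]

Repeatedly divide and take the remainder:
85 ÷ 12 → quotient 7, remainder 1
12 ÷ 1 → quotient 12, remainder 0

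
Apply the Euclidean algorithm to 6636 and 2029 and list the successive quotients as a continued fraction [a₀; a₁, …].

⌊6636/2029⌋ = 3, remainder 549
⌊2029/549⌋ = 3, remainder 382
⌊549/382⌋ = 1, remainder 167
⌊382/167⌋ = 2, remainder 48
⌊167/48⌋ = 3, remainder 23
⌊48/23⌋ = 2, remainder 2
⌊23/2⌋ = 11, remainder 1
⌊2/1⌋ = 2, remainder 0

[3; 3, 1, 2, 3, 2, 11, 2]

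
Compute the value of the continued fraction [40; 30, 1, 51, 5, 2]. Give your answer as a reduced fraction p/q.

711894/17783

Start with 2.
5 + 1/(2/1) = 5 + 1/2 = 11/2
51 + 1/(11/2) = 51 + 2/11 = 563/11
1 + 1/(563/11) = 1 + 11/563 = 574/563
30 + 1/(574/563) = 30 + 563/574 = 17783/574
40 + 1/(17783/574) = 40 + 574/17783 = 711894/17783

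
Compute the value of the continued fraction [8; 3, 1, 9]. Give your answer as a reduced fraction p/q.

322/39

Start with 9.
1 + 1/(9/1) = 1 + 1/9 = 10/9
3 + 1/(10/9) = 3 + 9/10 = 39/10
8 + 1/(39/10) = 8 + 10/39 = 322/39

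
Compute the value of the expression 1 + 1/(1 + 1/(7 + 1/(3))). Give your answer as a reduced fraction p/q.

Start with 3.
7 + 1/(3/1) = 7 + 1/3 = 22/3
1 + 1/(22/3) = 1 + 3/22 = 25/22
1 + 1/(25/22) = 1 + 22/25 = 47/25

47/25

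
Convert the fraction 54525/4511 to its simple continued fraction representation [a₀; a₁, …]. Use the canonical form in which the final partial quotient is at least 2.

[12; 11, 2, 11, 17]

Repeatedly divide and take the remainder:
54525 ÷ 4511 → quotient 12, remainder 393
4511 ÷ 393 → quotient 11, remainder 188
393 ÷ 188 → quotient 2, remainder 17
188 ÷ 17 → quotient 11, remainder 1
17 ÷ 1 → quotient 17, remainder 0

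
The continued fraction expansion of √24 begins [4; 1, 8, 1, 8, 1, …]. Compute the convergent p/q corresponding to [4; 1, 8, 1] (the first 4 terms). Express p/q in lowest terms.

49/10

a_0 = 4: 4/1
a_1 = 1: 5/1
a_2 = 8: 44/9
a_3 = 1: 49/10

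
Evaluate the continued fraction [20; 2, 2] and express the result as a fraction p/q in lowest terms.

102/5

Start with 2.
2 + 1/(2/1) = 2 + 1/2 = 5/2
20 + 1/(5/2) = 20 + 2/5 = 102/5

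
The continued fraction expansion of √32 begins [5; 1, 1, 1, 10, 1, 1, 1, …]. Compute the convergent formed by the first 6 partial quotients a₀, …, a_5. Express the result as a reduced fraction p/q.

Start with 1.
10 + 1/(1/1) = 10 + 1/1 = 11/1
1 + 1/(11/1) = 1 + 1/11 = 12/11
1 + 1/(12/11) = 1 + 11/12 = 23/12
1 + 1/(23/12) = 1 + 12/23 = 35/23
5 + 1/(35/23) = 5 + 23/35 = 198/35

198/35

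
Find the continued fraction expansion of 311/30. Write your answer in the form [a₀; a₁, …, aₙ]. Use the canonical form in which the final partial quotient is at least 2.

Run the Euclidean algorithm, recording each quotient:
311 ÷ 30 → quotient 10, remainder 11
30 ÷ 11 → quotient 2, remainder 8
11 ÷ 8 → quotient 1, remainder 3
8 ÷ 3 → quotient 2, remainder 2
3 ÷ 2 → quotient 1, remainder 1
2 ÷ 1 → quotient 2, remainder 0

[10; 2, 1, 2, 1, 2]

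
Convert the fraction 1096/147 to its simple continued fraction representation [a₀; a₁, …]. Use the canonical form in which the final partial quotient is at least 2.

[7; 2, 5, 6, 2]

Apply division with remainder until the remainder is 0:
⌊1096/147⌋ = 7, remainder 67
⌊147/67⌋ = 2, remainder 13
⌊67/13⌋ = 5, remainder 2
⌊13/2⌋ = 6, remainder 1
⌊2/1⌋ = 2, remainder 0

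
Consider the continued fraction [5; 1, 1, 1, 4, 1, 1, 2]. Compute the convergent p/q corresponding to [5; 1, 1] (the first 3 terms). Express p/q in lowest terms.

11/2

Compute successive convergents:
a_0 = 5: 5/1
a_1 = 1: 6/1
a_2 = 1: 11/2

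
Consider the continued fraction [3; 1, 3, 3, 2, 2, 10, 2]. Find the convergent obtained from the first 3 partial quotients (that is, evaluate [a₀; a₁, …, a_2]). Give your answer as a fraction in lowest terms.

Work from the innermost term outward:
Start with 3.
1 + 1/(3/1) = 1 + 1/3 = 4/3
3 + 1/(4/3) = 3 + 3/4 = 15/4

15/4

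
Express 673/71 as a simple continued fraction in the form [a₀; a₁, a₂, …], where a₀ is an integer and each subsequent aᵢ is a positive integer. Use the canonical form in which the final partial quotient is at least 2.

Apply division with remainder until the remainder is 0:
673 = 9·71 + 34, so a_0 = 9
71 = 2·34 + 3, so a_1 = 2
34 = 11·3 + 1, so a_2 = 11
3 = 3·1 + 0, so a_3 = 3

[9; 2, 11, 3]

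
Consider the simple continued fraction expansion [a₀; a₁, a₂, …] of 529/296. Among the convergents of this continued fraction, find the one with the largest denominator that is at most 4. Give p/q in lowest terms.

7/4

a_0 = 1: 1/1  (≤ bound)
a_1 = 1: 2/1  (≤ bound)
a_2 = 3: 7/4  (≤ bound)
a_3 = 1: 9/5  (> 4, stop)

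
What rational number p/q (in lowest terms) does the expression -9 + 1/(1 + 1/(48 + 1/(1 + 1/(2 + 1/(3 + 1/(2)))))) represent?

-9167/1143

Compute successive convergents:
a_0 = -9: -9/1
a_1 = 1: -8/1
a_2 = 48: -393/49
a_3 = 1: -401/50
a_4 = 2: -1195/149
a_5 = 3: -3986/497
a_6 = 2: -9167/1143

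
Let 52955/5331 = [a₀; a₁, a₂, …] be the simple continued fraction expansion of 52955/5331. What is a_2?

Repeatedly divide and take the remainder:
52955 ÷ 5331 → quotient 9, remainder 4976
5331 ÷ 4976 → quotient 1, remainder 355
4976 ÷ 355 → quotient 14, remainder 6

14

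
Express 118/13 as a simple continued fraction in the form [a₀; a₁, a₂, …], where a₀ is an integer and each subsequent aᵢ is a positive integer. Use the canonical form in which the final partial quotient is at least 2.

118 = 9·13 + 1, so a_0 = 9
13 = 13·1 + 0, so a_1 = 13

[9; 13]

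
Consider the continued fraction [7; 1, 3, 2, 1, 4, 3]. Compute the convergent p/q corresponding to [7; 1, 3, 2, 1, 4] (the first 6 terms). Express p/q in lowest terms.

474/61

Collapse the nested fraction from the inside out:
Start with 4.
1 + 1/(4/1) = 1 + 1/4 = 5/4
2 + 1/(5/4) = 2 + 4/5 = 14/5
3 + 1/(14/5) = 3 + 5/14 = 47/14
1 + 1/(47/14) = 1 + 14/47 = 61/47
7 + 1/(61/47) = 7 + 47/61 = 474/61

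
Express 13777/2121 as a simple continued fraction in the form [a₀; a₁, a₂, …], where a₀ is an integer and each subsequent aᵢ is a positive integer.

[6; 2, 55, 3, 6]

Repeatedly divide and take the remainder:
13777 = 6·2121 + 1051, so a_0 = 6
2121 = 2·1051 + 19, so a_1 = 2
1051 = 55·19 + 6, so a_2 = 55
19 = 3·6 + 1, so a_3 = 3
6 = 6·1 + 0, so a_4 = 6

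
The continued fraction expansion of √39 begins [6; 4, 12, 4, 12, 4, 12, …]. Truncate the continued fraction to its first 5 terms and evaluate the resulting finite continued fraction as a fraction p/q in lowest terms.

Start with 12.
4 + 1/(12/1) = 4 + 1/12 = 49/12
12 + 1/(49/12) = 12 + 12/49 = 600/49
4 + 1/(600/49) = 4 + 49/600 = 2449/600
6 + 1/(2449/600) = 6 + 600/2449 = 15294/2449

15294/2449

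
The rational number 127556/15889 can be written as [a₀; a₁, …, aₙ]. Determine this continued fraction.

[8; 35, 1, 3, 1, 2, 15, 2]

Repeatedly divide and take the remainder:
⌊127556/15889⌋ = 8, remainder 444
⌊15889/444⌋ = 35, remainder 349
⌊444/349⌋ = 1, remainder 95
⌊349/95⌋ = 3, remainder 64
⌊95/64⌋ = 1, remainder 31
⌊64/31⌋ = 2, remainder 2
⌊31/2⌋ = 15, remainder 1
⌊2/1⌋ = 2, remainder 0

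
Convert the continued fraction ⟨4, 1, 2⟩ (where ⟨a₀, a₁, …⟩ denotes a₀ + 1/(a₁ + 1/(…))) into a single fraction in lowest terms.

14/3

Work from the innermost term outward:
Start with 2.
1 + 1/(2/1) = 1 + 1/2 = 3/2
4 + 1/(3/2) = 4 + 2/3 = 14/3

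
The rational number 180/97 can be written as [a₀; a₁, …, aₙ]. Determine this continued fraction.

[1; 1, 5, 1, 13]

⌊180/97⌋ = 1, remainder 83
⌊97/83⌋ = 1, remainder 14
⌊83/14⌋ = 5, remainder 13
⌊14/13⌋ = 1, remainder 1
⌊13/1⌋ = 13, remainder 0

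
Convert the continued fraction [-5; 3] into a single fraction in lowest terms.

Compute successive convergents:
a_0 = -5: -5/1
a_1 = 3: -14/3

-14/3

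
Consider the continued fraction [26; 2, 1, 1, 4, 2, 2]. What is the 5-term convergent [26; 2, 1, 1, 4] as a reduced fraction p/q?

a_0 = 26: 26/1
a_1 = 2: 53/2
a_2 = 1: 79/3
a_3 = 1: 132/5
a_4 = 4: 607/23

607/23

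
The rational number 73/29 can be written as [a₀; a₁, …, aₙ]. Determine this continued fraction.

[2; 1, 1, 14]

Apply division with remainder until the remainder is 0:
73 ÷ 29 → quotient 2, remainder 15
29 ÷ 15 → quotient 1, remainder 14
15 ÷ 14 → quotient 1, remainder 1
14 ÷ 1 → quotient 14, remainder 0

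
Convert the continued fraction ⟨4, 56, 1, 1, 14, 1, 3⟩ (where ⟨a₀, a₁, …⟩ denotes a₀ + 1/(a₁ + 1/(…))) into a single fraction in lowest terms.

Compute successive convergents:
a_0 = 4: 4/1
a_1 = 56: 225/56
a_2 = 1: 229/57
a_3 = 1: 454/113
a_4 = 14: 6585/1639
a_5 = 1: 7039/1752
a_6 = 3: 27702/6895

27702/6895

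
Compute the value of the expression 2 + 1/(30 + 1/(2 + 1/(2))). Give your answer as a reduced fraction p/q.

309/152

Start with 2.
2 + 1/(2/1) = 2 + 1/2 = 5/2
30 + 1/(5/2) = 30 + 2/5 = 152/5
2 + 1/(152/5) = 2 + 5/152 = 309/152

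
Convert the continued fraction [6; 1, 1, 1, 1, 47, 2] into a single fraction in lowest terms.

Start with 2.
47 + 1/(2/1) = 47 + 1/2 = 95/2
1 + 1/(95/2) = 1 + 2/95 = 97/95
1 + 1/(97/95) = 1 + 95/97 = 192/97
1 + 1/(192/97) = 1 + 97/192 = 289/192
1 + 1/(289/192) = 1 + 192/289 = 481/289
6 + 1/(481/289) = 6 + 289/481 = 3175/481

3175/481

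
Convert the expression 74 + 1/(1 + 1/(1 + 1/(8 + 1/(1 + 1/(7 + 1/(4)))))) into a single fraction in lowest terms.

Start with 4.
7 + 1/(4/1) = 7 + 1/4 = 29/4
1 + 1/(29/4) = 1 + 4/29 = 33/29
8 + 1/(33/29) = 8 + 29/33 = 293/33
1 + 1/(293/33) = 1 + 33/293 = 326/293
1 + 1/(326/293) = 1 + 293/326 = 619/326
74 + 1/(619/326) = 74 + 326/619 = 46132/619

46132/619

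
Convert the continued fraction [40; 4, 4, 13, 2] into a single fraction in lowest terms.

18790/467

Start with 2.
13 + 1/(2/1) = 13 + 1/2 = 27/2
4 + 1/(27/2) = 4 + 2/27 = 110/27
4 + 1/(110/27) = 4 + 27/110 = 467/110
40 + 1/(467/110) = 40 + 110/467 = 18790/467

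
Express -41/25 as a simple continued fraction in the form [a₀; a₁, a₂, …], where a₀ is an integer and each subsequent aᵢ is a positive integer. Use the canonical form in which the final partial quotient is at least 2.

Run the Euclidean algorithm, recording each quotient:
-41 = -2·25 + 9, so a_0 = -2
25 = 2·9 + 7, so a_1 = 2
9 = 1·7 + 2, so a_2 = 1
7 = 3·2 + 1, so a_3 = 3
2 = 2·1 + 0, so a_4 = 2

[-2; 2, 1, 3, 2]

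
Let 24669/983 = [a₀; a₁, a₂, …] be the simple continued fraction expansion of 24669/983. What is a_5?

24669 ÷ 983 → quotient 25, remainder 94
983 ÷ 94 → quotient 10, remainder 43
94 ÷ 43 → quotient 2, remainder 8
43 ÷ 8 → quotient 5, remainder 3
8 ÷ 3 → quotient 2, remainder 2
3 ÷ 2 → quotient 1, remainder 1

1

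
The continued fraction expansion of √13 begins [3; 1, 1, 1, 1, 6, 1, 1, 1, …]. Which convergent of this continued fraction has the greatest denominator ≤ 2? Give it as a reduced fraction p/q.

7/2

List convergents until the denominator exceeds the bound:
a_0 = 3: 3/1  (≤ bound)
a_1 = 1: 4/1  (≤ bound)
a_2 = 1: 7/2  (≤ bound)
a_3 = 1: 11/3  (> 2, stop)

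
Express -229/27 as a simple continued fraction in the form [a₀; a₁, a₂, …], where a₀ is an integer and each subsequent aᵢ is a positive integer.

⌊-229/27⌋ = -9, remainder 14
⌊27/14⌋ = 1, remainder 13
⌊14/13⌋ = 1, remainder 1
⌊13/1⌋ = 13, remainder 0

[-9; 1, 1, 13]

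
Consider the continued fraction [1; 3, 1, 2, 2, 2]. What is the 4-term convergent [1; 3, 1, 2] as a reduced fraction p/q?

14/11

Start with 2.
1 + 1/(2/1) = 1 + 1/2 = 3/2
3 + 1/(3/2) = 3 + 2/3 = 11/3
1 + 1/(11/3) = 1 + 3/11 = 14/11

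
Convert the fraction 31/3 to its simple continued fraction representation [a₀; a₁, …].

[10; 3]

31 = 10·3 + 1, so a_0 = 10
3 = 3·1 + 0, so a_1 = 3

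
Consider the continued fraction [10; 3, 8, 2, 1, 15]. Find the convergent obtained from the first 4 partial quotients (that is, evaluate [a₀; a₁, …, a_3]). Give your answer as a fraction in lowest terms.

547/53

a_0 = 10: 10/1
a_1 = 3: 31/3
a_2 = 8: 258/25
a_3 = 2: 547/53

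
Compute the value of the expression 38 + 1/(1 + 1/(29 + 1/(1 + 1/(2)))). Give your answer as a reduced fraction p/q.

3585/92

a_0 = 38: 38/1
a_1 = 1: 39/1
a_2 = 29: 1169/30
a_3 = 1: 1208/31
a_4 = 2: 3585/92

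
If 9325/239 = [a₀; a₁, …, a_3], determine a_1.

9325 ÷ 239 → quotient 39, remainder 4
239 ÷ 4 → quotient 59, remainder 3

59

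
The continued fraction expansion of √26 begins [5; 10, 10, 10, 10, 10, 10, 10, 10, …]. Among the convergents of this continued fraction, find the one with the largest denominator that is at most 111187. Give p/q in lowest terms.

a_0 = 5: 5/1  (≤ bound)
a_1 = 10: 51/10  (≤ bound)
a_2 = 10: 515/101  (≤ bound)
a_3 = 10: 5201/1020  (≤ bound)
a_4 = 10: 52525/10301  (≤ bound)
a_5 = 10: 530451/104030  (≤ bound)
a_6 = 10: 5357035/1050601  (> 111187, stop)

530451/104030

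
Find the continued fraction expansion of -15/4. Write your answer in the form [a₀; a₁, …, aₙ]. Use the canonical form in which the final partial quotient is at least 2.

⌊-15/4⌋ = -4, remainder 1
⌊4/1⌋ = 4, remainder 0

[-4; 4]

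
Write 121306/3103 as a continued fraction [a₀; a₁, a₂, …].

Run the Euclidean algorithm, recording each quotient:
121306 = 39·3103 + 289, so a_0 = 39
3103 = 10·289 + 213, so a_1 = 10
289 = 1·213 + 76, so a_2 = 1
213 = 2·76 + 61, so a_3 = 2
76 = 1·61 + 15, so a_4 = 1
61 = 4·15 + 1, so a_5 = 4
15 = 15·1 + 0, so a_6 = 15

[39; 10, 1, 2, 1, 4, 15]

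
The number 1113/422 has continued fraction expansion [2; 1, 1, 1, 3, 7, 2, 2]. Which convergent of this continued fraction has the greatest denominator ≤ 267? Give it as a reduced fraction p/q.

451/171

a_0 = 2: 2/1  (≤ bound)
a_1 = 1: 3/1  (≤ bound)
a_2 = 1: 5/2  (≤ bound)
a_3 = 1: 8/3  (≤ bound)
a_4 = 3: 29/11  (≤ bound)
a_5 = 7: 211/80  (≤ bound)
a_6 = 2: 451/171  (≤ bound)
a_7 = 2: 1113/422  (> 267, stop)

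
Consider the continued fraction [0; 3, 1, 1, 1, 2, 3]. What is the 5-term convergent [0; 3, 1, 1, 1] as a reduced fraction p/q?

Use the convergent recurrence hₖ = aₖ·hₖ₋₁ + hₖ₋₂ (and likewise for the denominators kₖ):
a_0 = 0: 0/1
a_1 = 3: 1/3
a_2 = 1: 1/4
a_3 = 1: 2/7
a_4 = 1: 3/11

3/11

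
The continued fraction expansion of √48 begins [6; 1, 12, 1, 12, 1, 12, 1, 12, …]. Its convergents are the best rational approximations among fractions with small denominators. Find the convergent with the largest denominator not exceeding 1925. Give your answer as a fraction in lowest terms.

1351/195

List convergents until the denominator exceeds the bound:
a_0 = 6: 6/1  (≤ bound)
a_1 = 1: 7/1  (≤ bound)
a_2 = 12: 90/13  (≤ bound)
a_3 = 1: 97/14  (≤ bound)
a_4 = 12: 1254/181  (≤ bound)
a_5 = 1: 1351/195  (≤ bound)
a_6 = 12: 17466/2521  (> 1925, stop)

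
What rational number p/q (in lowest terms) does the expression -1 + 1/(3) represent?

a_0 = -1: -1/1
a_1 = 3: -2/3

-2/3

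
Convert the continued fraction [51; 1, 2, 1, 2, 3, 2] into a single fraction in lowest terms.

a_0 = 51: 51/1
a_1 = 1: 52/1
a_2 = 2: 155/3
a_3 = 1: 207/4
a_4 = 2: 569/11
a_5 = 3: 1914/37
a_6 = 2: 4397/85

4397/85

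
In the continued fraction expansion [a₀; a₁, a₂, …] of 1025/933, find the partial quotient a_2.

7

1025 ÷ 933 → quotient 1, remainder 92
933 ÷ 92 → quotient 10, remainder 13
92 ÷ 13 → quotient 7, remainder 1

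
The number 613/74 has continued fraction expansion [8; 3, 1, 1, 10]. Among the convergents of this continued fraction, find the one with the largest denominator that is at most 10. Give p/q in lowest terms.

58/7

a_0 = 8: 8/1  (≤ bound)
a_1 = 3: 25/3  (≤ bound)
a_2 = 1: 33/4  (≤ bound)
a_3 = 1: 58/7  (≤ bound)
a_4 = 10: 613/74  (> 10, stop)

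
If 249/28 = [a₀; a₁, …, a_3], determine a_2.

249 = 8·28 + 25, so a_0 = 8
28 = 1·25 + 3, so a_1 = 1
25 = 8·3 + 1, so a_2 = 8

8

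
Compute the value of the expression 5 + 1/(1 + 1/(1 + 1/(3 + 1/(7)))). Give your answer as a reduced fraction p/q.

Start with 7.
3 + 1/(7/1) = 3 + 1/7 = 22/7
1 + 1/(22/7) = 1 + 7/22 = 29/22
1 + 1/(29/22) = 1 + 22/29 = 51/29
5 + 1/(51/29) = 5 + 29/51 = 284/51

284/51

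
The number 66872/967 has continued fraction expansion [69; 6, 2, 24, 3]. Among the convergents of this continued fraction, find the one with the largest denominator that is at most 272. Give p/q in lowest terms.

List convergents until the denominator exceeds the bound:
a_0 = 69: 69/1  (≤ bound)
a_1 = 6: 415/6  (≤ bound)
a_2 = 2: 899/13  (≤ bound)
a_3 = 24: 21991/318  (> 272, stop)

899/13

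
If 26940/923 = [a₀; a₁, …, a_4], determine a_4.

57

Repeatedly divide and take the remainder:
26940 ÷ 923 → quotient 29, remainder 173
923 ÷ 173 → quotient 5, remainder 58
173 ÷ 58 → quotient 2, remainder 57
58 ÷ 57 → quotient 1, remainder 1
57 ÷ 1 → quotient 57, remainder 0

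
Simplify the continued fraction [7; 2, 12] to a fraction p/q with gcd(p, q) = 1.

187/25

Build up convergents one term at a time:
a_0 = 7: 7/1
a_1 = 2: 15/2
a_2 = 12: 187/25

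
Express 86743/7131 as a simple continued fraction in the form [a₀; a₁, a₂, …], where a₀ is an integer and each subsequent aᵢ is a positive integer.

[12; 6, 11, 6, 1, 1, 3, 2]

86743 ÷ 7131 → quotient 12, remainder 1171
7131 ÷ 1171 → quotient 6, remainder 105
1171 ÷ 105 → quotient 11, remainder 16
105 ÷ 16 → quotient 6, remainder 9
16 ÷ 9 → quotient 1, remainder 7
9 ÷ 7 → quotient 1, remainder 2
7 ÷ 2 → quotient 3, remainder 1
2 ÷ 1 → quotient 2, remainder 0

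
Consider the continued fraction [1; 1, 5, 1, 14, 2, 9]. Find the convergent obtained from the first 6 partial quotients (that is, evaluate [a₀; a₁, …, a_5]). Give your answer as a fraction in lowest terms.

Collapse the nested fraction from the inside out:
Start with 2.
14 + 1/(2/1) = 14 + 1/2 = 29/2
1 + 1/(29/2) = 1 + 2/29 = 31/29
5 + 1/(31/29) = 5 + 29/31 = 184/31
1 + 1/(184/31) = 1 + 31/184 = 215/184
1 + 1/(215/184) = 1 + 184/215 = 399/215

399/215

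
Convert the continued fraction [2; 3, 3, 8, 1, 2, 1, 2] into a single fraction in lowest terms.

Build up convergents one term at a time:
a_0 = 2: 2/1
a_1 = 3: 7/3
a_2 = 3: 23/10
a_3 = 8: 191/83
a_4 = 1: 214/93
a_5 = 2: 619/269
a_6 = 1: 833/362
a_7 = 2: 2285/993

2285/993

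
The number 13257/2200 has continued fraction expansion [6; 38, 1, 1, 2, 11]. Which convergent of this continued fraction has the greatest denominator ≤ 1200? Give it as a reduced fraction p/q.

a_0 = 6: 6/1  (≤ bound)
a_1 = 38: 229/38  (≤ bound)
a_2 = 1: 235/39  (≤ bound)
a_3 = 1: 464/77  (≤ bound)
a_4 = 2: 1163/193  (≤ bound)
a_5 = 11: 13257/2200  (> 1200, stop)

1163/193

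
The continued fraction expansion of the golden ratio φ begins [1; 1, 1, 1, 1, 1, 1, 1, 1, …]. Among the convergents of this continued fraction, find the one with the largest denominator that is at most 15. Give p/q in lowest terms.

a_0 = 1: 1/1  (≤ bound)
a_1 = 1: 2/1  (≤ bound)
a_2 = 1: 3/2  (≤ bound)
a_3 = 1: 5/3  (≤ bound)
a_4 = 1: 8/5  (≤ bound)
a_5 = 1: 13/8  (≤ bound)
a_6 = 1: 21/13  (≤ bound)
a_7 = 1: 34/21  (> 15, stop)

21/13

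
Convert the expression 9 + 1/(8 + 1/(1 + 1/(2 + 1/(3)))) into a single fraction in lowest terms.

793/87

a_0 = 9: 9/1
a_1 = 8: 73/8
a_2 = 1: 82/9
a_3 = 2: 237/26
a_4 = 3: 793/87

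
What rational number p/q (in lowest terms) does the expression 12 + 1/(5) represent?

61/5

Use the convergent recurrence hₖ = aₖ·hₖ₋₁ + hₖ₋₂ (and likewise for the denominators kₖ):
a_0 = 12: 12/1
a_1 = 5: 61/5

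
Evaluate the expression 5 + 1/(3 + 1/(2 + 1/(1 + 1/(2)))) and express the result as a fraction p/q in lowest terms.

143/27

Start with 2.
1 + 1/(2/1) = 1 + 1/2 = 3/2
2 + 1/(3/2) = 2 + 2/3 = 8/3
3 + 1/(8/3) = 3 + 3/8 = 27/8
5 + 1/(27/8) = 5 + 8/27 = 143/27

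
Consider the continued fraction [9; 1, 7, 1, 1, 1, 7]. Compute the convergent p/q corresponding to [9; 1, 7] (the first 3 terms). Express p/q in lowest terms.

Compute successive convergents:
a_0 = 9: 9/1
a_1 = 1: 10/1
a_2 = 7: 79/8

79/8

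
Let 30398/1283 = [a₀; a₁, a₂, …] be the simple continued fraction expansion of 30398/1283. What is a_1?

Run the Euclidean algorithm, recording each quotient:
⌊30398/1283⌋ = 23, remainder 889
⌊1283/889⌋ = 1, remainder 394

1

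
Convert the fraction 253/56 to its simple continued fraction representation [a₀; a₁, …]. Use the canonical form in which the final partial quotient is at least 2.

[4; 1, 1, 13, 2]

Run the Euclidean algorithm, recording each quotient:
253 = 4·56 + 29, so a_0 = 4
56 = 1·29 + 27, so a_1 = 1
29 = 1·27 + 2, so a_2 = 1
27 = 13·2 + 1, so a_3 = 13
2 = 2·1 + 0, so a_4 = 2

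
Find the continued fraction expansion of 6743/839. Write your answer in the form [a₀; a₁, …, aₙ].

[8; 27, 15, 2]

6743 = 8·839 + 31, so a_0 = 8
839 = 27·31 + 2, so a_1 = 27
31 = 15·2 + 1, so a_2 = 15
2 = 2·1 + 0, so a_3 = 2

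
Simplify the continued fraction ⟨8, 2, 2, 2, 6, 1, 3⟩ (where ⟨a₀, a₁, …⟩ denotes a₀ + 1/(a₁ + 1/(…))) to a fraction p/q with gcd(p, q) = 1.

2895/344

Starting at the tail and folding back:
Start with 3.
1 + 1/(3/1) = 1 + 1/3 = 4/3
6 + 1/(4/3) = 6 + 3/4 = 27/4
2 + 1/(27/4) = 2 + 4/27 = 58/27
2 + 1/(58/27) = 2 + 27/58 = 143/58
2 + 1/(143/58) = 2 + 58/143 = 344/143
8 + 1/(344/143) = 8 + 143/344 = 2895/344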